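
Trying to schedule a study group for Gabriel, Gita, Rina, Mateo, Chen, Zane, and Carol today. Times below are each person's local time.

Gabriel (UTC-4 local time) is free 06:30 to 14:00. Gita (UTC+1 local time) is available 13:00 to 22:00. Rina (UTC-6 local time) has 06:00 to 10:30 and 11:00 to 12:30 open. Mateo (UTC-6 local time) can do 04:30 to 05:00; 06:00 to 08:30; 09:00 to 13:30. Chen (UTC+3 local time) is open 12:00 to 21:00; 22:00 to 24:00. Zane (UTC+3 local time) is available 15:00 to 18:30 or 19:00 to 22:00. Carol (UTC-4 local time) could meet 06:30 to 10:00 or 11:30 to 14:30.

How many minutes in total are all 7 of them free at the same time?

Gabriel in UTC: 10:30-18:00 (add 4h to convert from UTC-4).
Gita in UTC: 12:00-21:00 (subtract 1h to convert from UTC+1).
Rina in UTC: 12:00-16:30, 17:00-18:30 (add 6h to convert from UTC-6).
Mateo in UTC: 10:30-11:00, 12:00-14:30, 15:00-19:30 (add 6h to convert from UTC-6).
Chen in UTC: 09:00-18:00, 19:00-21:00 (subtract 3h to convert from UTC+3).
Zane in UTC: 12:00-15:30, 16:00-19:00 (subtract 3h to convert from UTC+3).
Carol in UTC: 10:30-14:00, 15:30-18:30 (add 4h to convert from UTC-4).
Gabriel ∩ Gita: 12:00-18:00.
Gabriel ∩ Gita ∩ Rina: 12:00-16:30, 17:00-18:00.
Gabriel ∩ Gita ∩ Rina ∩ Mateo: 12:00-14:30, 15:00-16:30, 17:00-18:00.
Gabriel ∩ Gita ∩ Rina ∩ Mateo ∩ Chen: 12:00-14:30, 15:00-16:30, 17:00-18:00.
Gabriel ∩ Gita ∩ Rina ∩ Mateo ∩ Chen ∩ Zane: 12:00-14:30, 15:00-15:30, 16:00-16:30, 17:00-18:00.
Gabriel ∩ Gita ∩ Rina ∩ Mateo ∩ Chen ∩ Zane ∩ Carol: 12:00-14:00, 16:00-16:30, 17:00-18:00.
Those are the intersection windows.
Summing the common windows: 120 + 30 + 60 = 210 minutes.

210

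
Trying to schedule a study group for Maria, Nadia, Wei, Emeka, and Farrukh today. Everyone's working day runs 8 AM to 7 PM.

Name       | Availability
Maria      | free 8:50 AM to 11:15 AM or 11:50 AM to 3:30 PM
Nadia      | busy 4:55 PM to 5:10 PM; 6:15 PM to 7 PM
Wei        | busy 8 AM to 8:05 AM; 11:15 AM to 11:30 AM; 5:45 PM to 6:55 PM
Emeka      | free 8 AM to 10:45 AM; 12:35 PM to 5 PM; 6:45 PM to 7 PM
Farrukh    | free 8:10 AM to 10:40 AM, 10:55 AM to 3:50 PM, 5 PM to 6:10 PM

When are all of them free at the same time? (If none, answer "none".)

08:50-10:40, 12:35-15:30

Maria free: 08:50-11:15, 11:50-15:30.
Nadia free: 08:00-16:55, 17:10-18:15 (invert busy blocks within the working day).
Wei free: 08:05-11:15, 11:30-17:45, 18:55-19:00 (invert busy blocks within the working day).
Emeka free: 08:00-10:45, 12:35-17:00, 18:45-19:00.
Farrukh free: 08:10-10:40, 10:55-15:50, 17:00-18:10.
Maria ∩ Nadia: 08:50-11:15, 11:50-15:30.
Maria ∩ Nadia ∩ Wei: 08:50-11:15, 11:50-15:30.
Maria ∩ Nadia ∩ Wei ∩ Emeka: 08:50-10:45, 12:35-15:30.
Maria ∩ Nadia ∩ Wei ∩ Emeka ∩ Farrukh: 08:50-10:40, 12:35-15:30.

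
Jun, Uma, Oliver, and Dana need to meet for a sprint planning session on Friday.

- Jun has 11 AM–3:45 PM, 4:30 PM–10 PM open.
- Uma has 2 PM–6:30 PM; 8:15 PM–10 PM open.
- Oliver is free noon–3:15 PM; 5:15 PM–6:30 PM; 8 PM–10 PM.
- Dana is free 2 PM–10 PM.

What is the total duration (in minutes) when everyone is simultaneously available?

255

Jun ∩ Uma: 14:00-15:45, 16:30-18:30, 20:15-22:00.
Jun ∩ Uma ∩ Oliver: 14:00-15:15, 17:15-18:30, 20:15-22:00.
Jun ∩ Uma ∩ Oliver ∩ Dana: 14:00-15:15, 17:15-18:30, 20:15-22:00.
Summing the common windows: 75 + 75 + 105 = 255 minutes.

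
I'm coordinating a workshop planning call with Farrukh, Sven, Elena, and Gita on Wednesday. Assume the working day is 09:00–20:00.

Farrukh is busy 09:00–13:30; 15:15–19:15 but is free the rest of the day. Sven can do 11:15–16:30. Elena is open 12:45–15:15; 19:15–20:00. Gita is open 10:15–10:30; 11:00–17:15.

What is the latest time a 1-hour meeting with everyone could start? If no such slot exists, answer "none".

Farrukh free: 13:30-15:15, 19:15-20:00 (invert busy blocks within the working day).
Sven free: 11:15-16:30.
Elena free: 12:45-15:15, 19:15-20:00.
Gita free: 10:15-10:30, 11:00-17:15.
Farrukh ∩ Sven: 13:30-15:15.
Farrukh ∩ Sven ∩ Elena: 13:30-15:15.
Farrukh ∩ Sven ∩ Elena ∩ Gita: 13:30-15:15.
The last common window of at least 60 minutes is 13:30-15:15; a 60-minute meeting can start as late as 14:15 and still end by 15:15.

14:15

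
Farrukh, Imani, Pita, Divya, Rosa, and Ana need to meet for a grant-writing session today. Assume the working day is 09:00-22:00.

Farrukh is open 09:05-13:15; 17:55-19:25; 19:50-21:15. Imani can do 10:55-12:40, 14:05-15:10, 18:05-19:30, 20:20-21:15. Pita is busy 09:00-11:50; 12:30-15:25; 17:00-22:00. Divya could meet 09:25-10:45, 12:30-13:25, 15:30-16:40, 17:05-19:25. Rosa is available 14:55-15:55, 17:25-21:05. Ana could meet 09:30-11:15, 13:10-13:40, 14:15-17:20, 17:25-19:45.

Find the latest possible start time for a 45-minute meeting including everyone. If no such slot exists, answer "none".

none

Farrukh free: 09:05-13:15, 17:55-19:25, 19:50-21:15.
Imani free: 10:55-12:40, 14:05-15:10, 18:05-19:30, 20:20-21:15.
Pita free: 11:50-12:30, 15:25-17:00 (invert busy blocks within the working day).
Divya free: 09:25-10:45, 12:30-13:25, 15:30-16:40, 17:05-19:25.
Rosa free: 14:55-15:55, 17:25-21:05.
Ana free: 09:30-11:15, 13:10-13:40, 14:15-17:20, 17:25-19:45.
Farrukh ∩ Imani: 10:55-12:40, 18:05-19:25, 20:20-21:15.
Farrukh ∩ Imani ∩ Pita: 11:50-12:30.
Farrukh ∩ Imani ∩ Pita ∩ Divya: ∅.
Farrukh ∩ Imani ∩ Pita ∩ Divya ∩ Rosa: ∅.
Farrukh ∩ Imani ∩ Pita ∩ Divya ∩ Rosa ∩ Ana: ∅.
There is no time when everyone is free.
No common window is at least 45 minutes long.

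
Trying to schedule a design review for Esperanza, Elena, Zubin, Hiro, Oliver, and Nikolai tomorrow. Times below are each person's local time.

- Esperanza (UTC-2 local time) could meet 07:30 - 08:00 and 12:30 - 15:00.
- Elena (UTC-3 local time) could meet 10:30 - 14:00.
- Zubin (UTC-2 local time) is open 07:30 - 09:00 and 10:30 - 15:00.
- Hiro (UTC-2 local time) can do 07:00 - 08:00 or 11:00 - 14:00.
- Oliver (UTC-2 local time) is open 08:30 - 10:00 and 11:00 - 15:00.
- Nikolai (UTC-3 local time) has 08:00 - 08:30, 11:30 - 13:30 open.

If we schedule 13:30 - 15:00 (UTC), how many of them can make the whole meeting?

Esperanza in UTC: 09:30-10:00, 14:30-17:00 (add 2h to convert from UTC-2).
Elena in UTC: 13:30-17:00 (add 3h to convert from UTC-3).
Zubin in UTC: 09:30-11:00, 12:30-17:00 (add 2h to convert from UTC-2).
Hiro in UTC: 09:00-10:00, 13:00-16:00 (add 2h to convert from UTC-2).
Oliver in UTC: 10:30-12:00, 13:00-17:00 (add 2h to convert from UTC-2).
Nikolai in UTC: 11:00-11:30, 14:30-16:30 (add 3h to convert from UTC-3).
Elena, Zubin, Hiro, and Oliver can make the full 13:30-15:00 slot — that's 4.

4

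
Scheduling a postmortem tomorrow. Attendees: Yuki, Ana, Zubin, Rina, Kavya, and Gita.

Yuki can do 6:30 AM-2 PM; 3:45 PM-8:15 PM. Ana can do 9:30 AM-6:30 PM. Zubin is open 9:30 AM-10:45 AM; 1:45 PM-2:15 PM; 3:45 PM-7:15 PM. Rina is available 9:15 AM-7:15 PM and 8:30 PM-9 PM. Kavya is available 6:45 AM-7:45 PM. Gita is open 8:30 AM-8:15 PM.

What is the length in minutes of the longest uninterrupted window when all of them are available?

165

Yuki ∩ Ana: 09:30-14:00, 15:45-18:30.
Yuki ∩ Ana ∩ Zubin: 09:30-10:45, 13:45-14:00, 15:45-18:30.
Yuki ∩ Ana ∩ Zubin ∩ Rina: 09:30-10:45, 13:45-14:00, 15:45-18:30.
Yuki ∩ Ana ∩ Zubin ∩ Rina ∩ Kavya: 09:30-10:45, 13:45-14:00, 15:45-18:30.
Yuki ∩ Ana ∩ Zubin ∩ Rina ∩ Kavya ∩ Gita: 09:30-10:45, 13:45-14:00, 15:45-18:30.
Those are the intersection windows.
The longest is 15:45-18:30 at 165 minutes.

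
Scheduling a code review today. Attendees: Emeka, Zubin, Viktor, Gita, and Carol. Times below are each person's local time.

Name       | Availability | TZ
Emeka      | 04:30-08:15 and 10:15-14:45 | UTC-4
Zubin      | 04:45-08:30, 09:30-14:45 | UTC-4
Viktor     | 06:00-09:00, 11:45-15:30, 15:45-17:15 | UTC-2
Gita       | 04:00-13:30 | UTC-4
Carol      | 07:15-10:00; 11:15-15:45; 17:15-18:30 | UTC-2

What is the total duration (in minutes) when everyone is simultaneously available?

300

Emeka in UTC: 08:30-12:15, 14:15-18:45 (add 4h to convert from UTC-4).
Zubin in UTC: 08:45-12:30, 13:30-18:45 (add 4h to convert from UTC-4).
Viktor in UTC: 08:00-11:00, 13:45-17:30, 17:45-19:15 (add 2h to convert from UTC-2).
Gita in UTC: 08:00-17:30 (add 4h to convert from UTC-4).
Carol in UTC: 09:15-12:00, 13:15-17:45, 19:15-20:30 (add 2h to convert from UTC-2).
Emeka ∩ Zubin: 08:45-12:15, 14:15-18:45.
Emeka ∩ Zubin ∩ Viktor: 08:45-11:00, 14:15-17:30, 17:45-18:45.
Emeka ∩ Zubin ∩ Viktor ∩ Gita: 08:45-11:00, 14:15-17:30.
Emeka ∩ Zubin ∩ Viktor ∩ Gita ∩ Carol: 09:15-11:00, 14:15-17:30.
Summing the common windows: 105 + 195 = 300 minutes.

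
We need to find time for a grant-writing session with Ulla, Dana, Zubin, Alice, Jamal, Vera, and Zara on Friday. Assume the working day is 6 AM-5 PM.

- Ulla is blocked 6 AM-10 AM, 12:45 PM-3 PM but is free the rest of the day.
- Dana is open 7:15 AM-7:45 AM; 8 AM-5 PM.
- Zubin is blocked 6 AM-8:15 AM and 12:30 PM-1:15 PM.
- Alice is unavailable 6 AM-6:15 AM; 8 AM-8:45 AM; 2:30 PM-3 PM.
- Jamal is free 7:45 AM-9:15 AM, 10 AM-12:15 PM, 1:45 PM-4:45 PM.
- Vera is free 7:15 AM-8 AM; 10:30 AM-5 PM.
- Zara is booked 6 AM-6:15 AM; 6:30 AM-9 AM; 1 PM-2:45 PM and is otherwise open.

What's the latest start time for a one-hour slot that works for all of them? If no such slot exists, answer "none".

Ulla free: 10:00-12:45, 15:00-17:00 (invert busy blocks within the working day).
Dana free: 07:15-07:45, 08:00-17:00.
Zubin free: 08:15-12:30, 13:15-17:00 (invert busy blocks within the working day).
Alice free: 06:15-08:00, 08:45-14:30, 15:00-17:00 (invert busy blocks within the working day).
Jamal free: 07:45-09:15, 10:00-12:15, 13:45-16:45.
Vera free: 07:15-08:00, 10:30-17:00.
Zara free: 06:15-06:30, 09:00-13:00, 14:45-17:00 (invert busy blocks within the working day).
Ulla ∩ Dana: 10:00-12:45, 15:00-17:00.
Ulla ∩ Dana ∩ Zubin: 10:00-12:30, 15:00-17:00.
Ulla ∩ Dana ∩ Zubin ∩ Alice: 10:00-12:30, 15:00-17:00.
Ulla ∩ Dana ∩ Zubin ∩ Alice ∩ Jamal: 10:00-12:15, 15:00-16:45.
Ulla ∩ Dana ∩ Zubin ∩ Alice ∩ Jamal ∩ Vera: 10:30-12:15, 15:00-16:45.
Ulla ∩ Dana ∩ Zubin ∩ Alice ∩ Jamal ∩ Vera ∩ Zara: 10:30-12:15, 15:00-16:45.
The last common window of at least 60 minutes is 15:00-16:45; a 60-minute meeting can start as late as 15:45 and still end by 16:45.

15:45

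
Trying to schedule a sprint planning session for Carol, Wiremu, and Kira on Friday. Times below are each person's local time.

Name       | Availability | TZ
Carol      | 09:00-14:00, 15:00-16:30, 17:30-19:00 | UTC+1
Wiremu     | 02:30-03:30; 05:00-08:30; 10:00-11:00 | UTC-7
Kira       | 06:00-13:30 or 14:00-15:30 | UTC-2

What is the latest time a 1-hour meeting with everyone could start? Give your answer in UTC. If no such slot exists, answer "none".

14:30

Carol in UTC: 08:00-13:00, 14:00-15:30, 16:30-18:00 (subtract 1h to convert from UTC+1).
Wiremu in UTC: 09:30-10:30, 12:00-15:30, 17:00-18:00 (add 7h to convert from UTC-7).
Kira in UTC: 08:00-15:30, 16:00-17:30 (add 2h to convert from UTC-2).
Carol ∩ Wiremu: 09:30-10:30, 12:00-13:00, 14:00-15:30, 17:00-18:00.
Carol ∩ Wiremu ∩ Kira: 09:30-10:30, 12:00-13:00, 14:00-15:30, 17:00-17:30.
So the common availability across everyone is 09:30-10:30, 12:00-13:00, 14:00-15:30, 17:00-17:30.
The last common window of at least 60 minutes is 14:00-15:30; a 60-minute meeting can start as late as 14:30 and still end by 15:30.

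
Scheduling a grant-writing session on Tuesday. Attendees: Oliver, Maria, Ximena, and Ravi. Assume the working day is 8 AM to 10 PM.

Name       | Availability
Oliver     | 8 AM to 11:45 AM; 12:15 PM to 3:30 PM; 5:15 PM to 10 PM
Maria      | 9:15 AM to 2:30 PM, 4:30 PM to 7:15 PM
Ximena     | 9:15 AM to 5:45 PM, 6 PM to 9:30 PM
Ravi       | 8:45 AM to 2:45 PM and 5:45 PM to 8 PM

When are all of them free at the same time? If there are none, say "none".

Oliver ∩ Maria: 09:15-11:45, 12:15-14:30, 17:15-19:15.
Oliver ∩ Maria ∩ Ximena: 09:15-11:45, 12:15-14:30, 17:15-17:45, 18:00-19:15.
Oliver ∩ Maria ∩ Ximena ∩ Ravi: 09:15-11:45, 12:15-14:30, 18:00-19:15.
So the common availability across everyone is 09:15-11:45, 12:15-14:30, 18:00-19:15.

09:15-11:45, 12:15-14:30, 18:00-19:15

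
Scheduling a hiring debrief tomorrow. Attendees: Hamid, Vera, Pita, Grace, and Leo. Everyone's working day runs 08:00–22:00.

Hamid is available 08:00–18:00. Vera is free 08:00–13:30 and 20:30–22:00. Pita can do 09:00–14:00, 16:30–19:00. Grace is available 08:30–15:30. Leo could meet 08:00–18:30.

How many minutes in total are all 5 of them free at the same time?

Hamid ∩ Vera: 08:00-13:30.
Hamid ∩ Vera ∩ Pita: 09:00-13:30.
Hamid ∩ Vera ∩ Pita ∩ Grace: 09:00-13:30.
Hamid ∩ Vera ∩ Pita ∩ Grace ∩ Leo: 09:00-13:30.
That's a single block of 270 minutes.

270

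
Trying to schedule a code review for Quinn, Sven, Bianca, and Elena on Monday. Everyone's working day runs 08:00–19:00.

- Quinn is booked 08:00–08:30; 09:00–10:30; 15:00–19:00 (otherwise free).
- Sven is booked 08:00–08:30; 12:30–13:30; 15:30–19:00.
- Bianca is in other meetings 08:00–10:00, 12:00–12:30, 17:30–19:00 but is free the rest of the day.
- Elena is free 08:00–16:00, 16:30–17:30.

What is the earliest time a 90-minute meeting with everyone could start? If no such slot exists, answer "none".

10:30

Quinn free: 08:30-09:00, 10:30-15:00 (invert busy blocks within the working day).
Sven free: 08:30-12:30, 13:30-15:30 (invert busy blocks within the working day).
Bianca free: 10:00-12:00, 12:30-17:30 (invert busy blocks within the working day).
Elena free: 08:00-16:00, 16:30-17:30.
Quinn ∩ Sven: 08:30-09:00, 10:30-12:30, 13:30-15:00.
Quinn ∩ Sven ∩ Bianca: 10:30-12:00, 13:30-15:00.
Quinn ∩ Sven ∩ Bianca ∩ Elena: 10:30-12:00, 13:30-15:00.
The first common window of at least 90 minutes is 10:30-12:00, so the earliest start is 10:30.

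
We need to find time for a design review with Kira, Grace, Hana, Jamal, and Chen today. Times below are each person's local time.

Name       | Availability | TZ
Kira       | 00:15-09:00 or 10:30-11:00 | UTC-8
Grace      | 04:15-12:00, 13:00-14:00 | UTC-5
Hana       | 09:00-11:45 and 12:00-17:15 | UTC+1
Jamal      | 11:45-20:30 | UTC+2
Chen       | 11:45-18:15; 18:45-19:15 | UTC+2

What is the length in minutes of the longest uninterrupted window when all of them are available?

315

Kira in UTC: 08:15-17:00, 18:30-19:00 (add 8h to convert from UTC-8).
Grace in UTC: 09:15-17:00, 18:00-19:00 (add 5h to convert from UTC-5).
Hana in UTC: 08:00-10:45, 11:00-16:15 (subtract 1h to convert from UTC+1).
Jamal in UTC: 09:45-18:30 (subtract 2h to convert from UTC+2).
Chen in UTC: 09:45-16:15, 16:45-17:15 (subtract 2h to convert from UTC+2).
Kira ∩ Grace: 09:15-17:00, 18:30-19:00.
Kira ∩ Grace ∩ Hana: 09:15-10:45, 11:00-16:15.
Kira ∩ Grace ∩ Hana ∩ Jamal: 09:45-10:45, 11:00-16:15.
Kira ∩ Grace ∩ Hana ∩ Jamal ∩ Chen: 09:45-10:45, 11:00-16:15.
The longest is 11:00-16:15 at 315 minutes.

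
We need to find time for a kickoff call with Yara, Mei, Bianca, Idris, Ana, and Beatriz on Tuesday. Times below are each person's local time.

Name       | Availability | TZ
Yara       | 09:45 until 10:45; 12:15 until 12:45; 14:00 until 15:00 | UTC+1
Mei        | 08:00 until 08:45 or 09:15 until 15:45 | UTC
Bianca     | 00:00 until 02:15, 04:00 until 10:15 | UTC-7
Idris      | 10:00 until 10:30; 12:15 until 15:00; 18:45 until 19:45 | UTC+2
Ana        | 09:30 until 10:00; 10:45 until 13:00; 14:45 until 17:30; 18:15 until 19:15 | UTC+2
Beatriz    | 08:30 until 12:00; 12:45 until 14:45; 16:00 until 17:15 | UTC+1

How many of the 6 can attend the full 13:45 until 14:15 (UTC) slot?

Yara in UTC: 08:45-09:45, 11:15-11:45, 13:00-14:00 (subtract 1h to convert from UTC+1).
Mei in UTC: 08:00-08:45, 09:15-15:45.
Bianca in UTC: 07:00-09:15, 11:00-17:15 (add 7h to convert from UTC-7).
Idris in UTC: 08:00-08:30, 10:15-13:00, 16:45-17:45 (subtract 2h to convert from UTC+2).
Ana in UTC: 07:30-08:00, 08:45-11:00, 12:45-15:30, 16:15-17:15 (subtract 2h to convert from UTC+2).
Beatriz in UTC: 07:30-11:00, 11:45-13:45, 15:00-16:15 (subtract 1h to convert from UTC+1).
Mei, Bianca, and Ana can make the full 13:45-14:15 slot — that's 3.

3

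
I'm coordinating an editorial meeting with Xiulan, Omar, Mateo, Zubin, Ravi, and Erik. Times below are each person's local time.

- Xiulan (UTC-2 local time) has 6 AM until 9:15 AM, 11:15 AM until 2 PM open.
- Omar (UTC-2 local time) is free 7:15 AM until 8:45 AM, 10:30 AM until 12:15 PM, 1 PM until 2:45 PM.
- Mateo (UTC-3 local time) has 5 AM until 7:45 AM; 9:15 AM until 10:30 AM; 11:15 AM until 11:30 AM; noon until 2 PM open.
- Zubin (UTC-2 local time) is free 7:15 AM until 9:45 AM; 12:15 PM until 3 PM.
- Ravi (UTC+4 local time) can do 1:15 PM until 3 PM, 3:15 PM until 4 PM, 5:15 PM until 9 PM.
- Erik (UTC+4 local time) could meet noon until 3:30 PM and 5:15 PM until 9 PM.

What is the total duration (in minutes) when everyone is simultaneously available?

Xiulan in UTC: 08:00-11:15, 13:15-16:00 (add 2h to convert from UTC-2).
Omar in UTC: 09:15-10:45, 12:30-14:15, 15:00-16:45 (add 2h to convert from UTC-2).
Mateo in UTC: 08:00-10:45, 12:15-13:30, 14:15-14:30, 15:00-17:00 (add 3h to convert from UTC-3).
Zubin in UTC: 09:15-11:45, 14:15-17:00 (add 2h to convert from UTC-2).
Ravi in UTC: 09:15-11:00, 11:15-12:00, 13:15-17:00 (subtract 4h to convert from UTC+4).
Erik in UTC: 08:00-11:30, 13:15-17:00 (subtract 4h to convert from UTC+4).
Xiulan ∩ Omar: 09:15-10:45, 13:15-14:15, 15:00-16:00.
Xiulan ∩ Omar ∩ Mateo: 09:15-10:45, 13:15-13:30, 15:00-16:00.
Xiulan ∩ Omar ∩ Mateo ∩ Zubin: 09:15-10:45, 15:00-16:00.
Xiulan ∩ Omar ∩ Mateo ∩ Zubin ∩ Ravi: 09:15-10:45, 15:00-16:00.
Xiulan ∩ Omar ∩ Mateo ∩ Zubin ∩ Ravi ∩ Erik: 09:15-10:45, 15:00-16:00.
Those are the intersection windows.
Summing the common windows: 90 + 60 = 150 minutes.

150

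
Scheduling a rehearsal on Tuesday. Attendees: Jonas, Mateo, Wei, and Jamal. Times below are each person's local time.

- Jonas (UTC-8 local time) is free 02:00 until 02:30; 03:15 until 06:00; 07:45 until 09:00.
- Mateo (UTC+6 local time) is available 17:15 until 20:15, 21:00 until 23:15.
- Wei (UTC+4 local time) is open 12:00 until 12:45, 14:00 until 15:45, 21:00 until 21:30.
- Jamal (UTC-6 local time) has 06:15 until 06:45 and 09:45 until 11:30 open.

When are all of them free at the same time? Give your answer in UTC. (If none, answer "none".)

Jonas in UTC: 10:00-10:30, 11:15-14:00, 15:45-17:00 (add 8h to convert from UTC-8).
Mateo in UTC: 11:15-14:15, 15:00-17:15 (subtract 6h to convert from UTC+6).
Wei in UTC: 08:00-08:45, 10:00-11:45, 17:00-17:30 (subtract 4h to convert from UTC+4).
Jamal in UTC: 12:15-12:45, 15:45-17:30 (add 6h to convert from UTC-6).
Jonas ∩ Mateo: 11:15-14:00, 15:45-17:00.
Jonas ∩ Mateo ∩ Wei: 11:15-11:45.
Jonas ∩ Mateo ∩ Wei ∩ Jamal: ∅.
There is no time when everyone is free.

none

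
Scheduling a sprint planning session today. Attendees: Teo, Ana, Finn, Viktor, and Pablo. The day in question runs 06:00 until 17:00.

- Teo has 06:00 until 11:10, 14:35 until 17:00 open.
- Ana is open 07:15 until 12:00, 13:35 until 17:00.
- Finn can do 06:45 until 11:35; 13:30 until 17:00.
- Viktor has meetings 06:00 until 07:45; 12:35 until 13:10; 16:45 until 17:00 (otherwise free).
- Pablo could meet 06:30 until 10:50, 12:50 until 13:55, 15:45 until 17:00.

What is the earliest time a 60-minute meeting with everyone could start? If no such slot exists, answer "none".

Teo free: 06:00-11:10, 14:35-17:00.
Ana free: 07:15-12:00, 13:35-17:00.
Finn free: 06:45-11:35, 13:30-17:00.
Viktor free: 07:45-12:35, 13:10-16:45 (invert busy blocks within the working day).
Pablo free: 06:30-10:50, 12:50-13:55, 15:45-17:00.
Teo ∩ Ana: 07:15-11:10, 14:35-17:00.
Teo ∩ Ana ∩ Finn: 07:15-11:10, 14:35-17:00.
Teo ∩ Ana ∩ Finn ∩ Viktor: 07:45-11:10, 14:35-16:45.
Teo ∩ Ana ∩ Finn ∩ Viktor ∩ Pablo: 07:45-10:50, 15:45-16:45.
Those are the intersection windows.
The first common window of at least 60 minutes is 07:45-10:50, so the earliest start is 07:45.

07:45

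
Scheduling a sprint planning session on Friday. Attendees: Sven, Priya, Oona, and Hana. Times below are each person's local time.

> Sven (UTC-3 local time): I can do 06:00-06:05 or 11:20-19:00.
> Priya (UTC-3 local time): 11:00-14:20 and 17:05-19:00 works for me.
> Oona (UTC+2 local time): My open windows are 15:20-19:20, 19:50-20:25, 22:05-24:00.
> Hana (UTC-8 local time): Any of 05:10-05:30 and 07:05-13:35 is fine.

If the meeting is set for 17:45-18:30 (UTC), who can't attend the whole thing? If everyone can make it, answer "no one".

Oona, Priya

Sven in UTC: 09:00-09:05, 14:20-22:00 (add 3h to convert from UTC-3).
Priya in UTC: 14:00-17:20, 20:05-22:00 (add 3h to convert from UTC-3).
Oona in UTC: 13:20-17:20, 17:50-18:25, 20:05-22:00 (subtract 2h to convert from UTC+2).
Hana in UTC: 13:10-13:30, 15:05-21:35 (add 8h to convert from UTC-8).
Sven: free for 17:45-18:30. Priya: not fully free for 17:45-18:30. Oona: not fully free for 17:45-18:30. Hana: free for 17:45-18:30.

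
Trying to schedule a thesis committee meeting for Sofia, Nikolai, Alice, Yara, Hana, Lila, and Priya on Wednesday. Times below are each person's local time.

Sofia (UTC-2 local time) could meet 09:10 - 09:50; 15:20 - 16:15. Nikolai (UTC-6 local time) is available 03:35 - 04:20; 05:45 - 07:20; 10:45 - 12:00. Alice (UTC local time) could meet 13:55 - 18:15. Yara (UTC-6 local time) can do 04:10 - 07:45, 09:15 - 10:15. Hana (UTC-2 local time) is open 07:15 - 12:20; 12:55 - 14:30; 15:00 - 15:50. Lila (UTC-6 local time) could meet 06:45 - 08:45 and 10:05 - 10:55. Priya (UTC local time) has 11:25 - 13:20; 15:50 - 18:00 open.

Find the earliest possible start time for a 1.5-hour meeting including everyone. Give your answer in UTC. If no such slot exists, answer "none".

none

Sofia in UTC: 11:10-11:50, 17:20-18:15 (add 2h to convert from UTC-2).
Nikolai in UTC: 09:35-10:20, 11:45-13:20, 16:45-18:00 (add 6h to convert from UTC-6).
Alice in UTC: 13:55-18:15.
Yara in UTC: 10:10-13:45, 15:15-16:15 (add 6h to convert from UTC-6).
Hana in UTC: 09:15-14:20, 14:55-16:30, 17:00-17:50 (add 2h to convert from UTC-2).
Lila in UTC: 12:45-14:45, 16:05-16:55 (add 6h to convert from UTC-6).
Priya in UTC: 11:25-13:20, 15:50-18:00.
Sofia ∩ Nikolai: 11:45-11:50, 17:20-18:00.
Sofia ∩ Nikolai ∩ Alice: 17:20-18:00.
Sofia ∩ Nikolai ∩ Alice ∩ Yara: ∅.
Sofia ∩ Nikolai ∩ Alice ∩ Yara ∩ Hana: ∅.
Sofia ∩ Nikolai ∩ Alice ∩ Yara ∩ Hana ∩ Lila: ∅.
Sofia ∩ Nikolai ∩ Alice ∩ Yara ∩ Hana ∩ Lila ∩ Priya: ∅.
There is no time when everyone is free.
No common window is at least 90 minutes long.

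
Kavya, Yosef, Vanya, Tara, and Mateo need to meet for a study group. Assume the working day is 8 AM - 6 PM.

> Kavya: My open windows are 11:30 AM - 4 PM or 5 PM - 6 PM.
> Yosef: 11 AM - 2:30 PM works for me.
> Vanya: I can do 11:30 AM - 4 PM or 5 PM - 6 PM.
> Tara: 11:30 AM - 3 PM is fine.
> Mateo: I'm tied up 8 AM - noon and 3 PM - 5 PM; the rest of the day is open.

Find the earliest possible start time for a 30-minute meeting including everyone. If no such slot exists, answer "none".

Kavya free: 11:30-16:00, 17:00-18:00.
Yosef free: 11:00-14:30.
Vanya free: 11:30-16:00, 17:00-18:00.
Tara free: 11:30-15:00.
Mateo free: 12:00-15:00, 17:00-18:00 (invert busy blocks within the working day).
Kavya ∩ Yosef: 11:30-14:30.
Kavya ∩ Yosef ∩ Vanya: 11:30-14:30.
Kavya ∩ Yosef ∩ Vanya ∩ Tara: 11:30-14:30.
Kavya ∩ Yosef ∩ Vanya ∩ Tara ∩ Mateo: 12:00-14:30.
The first common window of at least 30 minutes is 12:00-14:30, so the earliest start is 12:00.

12:00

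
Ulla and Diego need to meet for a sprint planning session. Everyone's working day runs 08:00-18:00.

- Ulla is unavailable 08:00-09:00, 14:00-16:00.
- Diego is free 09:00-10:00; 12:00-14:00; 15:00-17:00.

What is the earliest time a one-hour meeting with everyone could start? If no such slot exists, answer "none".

09:00

Ulla free: 09:00-14:00, 16:00-18:00 (invert busy blocks within the working day).
Diego free: 09:00-10:00, 12:00-14:00, 15:00-17:00.
Ulla ∩ Diego: 09:00-10:00, 12:00-14:00, 16:00-17:00.
The first common window of at least 60 minutes is 09:00-10:00, so the earliest start is 09:00.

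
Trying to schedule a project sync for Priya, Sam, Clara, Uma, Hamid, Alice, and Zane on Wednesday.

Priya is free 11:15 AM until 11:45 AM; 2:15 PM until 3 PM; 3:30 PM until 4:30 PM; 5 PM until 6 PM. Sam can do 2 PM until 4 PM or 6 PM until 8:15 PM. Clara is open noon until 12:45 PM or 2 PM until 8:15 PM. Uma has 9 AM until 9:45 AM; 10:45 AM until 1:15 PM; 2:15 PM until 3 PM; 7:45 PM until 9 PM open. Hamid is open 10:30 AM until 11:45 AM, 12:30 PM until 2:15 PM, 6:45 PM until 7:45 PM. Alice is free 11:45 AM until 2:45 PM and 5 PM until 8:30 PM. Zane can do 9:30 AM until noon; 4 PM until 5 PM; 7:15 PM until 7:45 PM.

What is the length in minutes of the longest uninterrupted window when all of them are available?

Priya ∩ Sam: 14:15-15:00, 15:30-16:00.
Priya ∩ Sam ∩ Clara: 14:15-15:00, 15:30-16:00.
Priya ∩ Sam ∩ Clara ∩ Uma: 14:15-15:00.
Priya ∩ Sam ∩ Clara ∩ Uma ∩ Hamid: ∅.
Priya ∩ Sam ∩ Clara ∩ Uma ∩ Hamid ∩ Alice: ∅.
Priya ∩ Sam ∩ Clara ∩ Uma ∩ Hamid ∩ Alice ∩ Zane: ∅.
There is no time when everyone is free.
No common window exists, so the longest block is 0 minutes.

0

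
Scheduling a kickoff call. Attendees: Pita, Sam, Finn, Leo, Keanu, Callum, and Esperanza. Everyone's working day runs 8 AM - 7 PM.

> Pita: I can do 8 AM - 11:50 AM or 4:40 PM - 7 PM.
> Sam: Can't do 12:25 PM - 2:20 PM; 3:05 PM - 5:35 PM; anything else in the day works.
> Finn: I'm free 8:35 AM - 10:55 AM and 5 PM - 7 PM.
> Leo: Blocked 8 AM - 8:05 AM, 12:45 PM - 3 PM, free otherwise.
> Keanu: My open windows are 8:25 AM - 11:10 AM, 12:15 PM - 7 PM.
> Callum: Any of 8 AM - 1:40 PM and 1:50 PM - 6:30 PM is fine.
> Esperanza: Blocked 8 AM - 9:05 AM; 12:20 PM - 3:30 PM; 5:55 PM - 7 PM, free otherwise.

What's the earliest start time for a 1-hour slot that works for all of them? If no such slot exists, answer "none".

09:05

Pita free: 08:00-11:50, 16:40-19:00.
Sam free: 08:00-12:25, 14:20-15:05, 17:35-19:00 (invert busy blocks within the working day).
Finn free: 08:35-10:55, 17:00-19:00.
Leo free: 08:05-12:45, 15:00-19:00 (invert busy blocks within the working day).
Keanu free: 08:25-11:10, 12:15-19:00.
Callum free: 08:00-13:40, 13:50-18:30.
Esperanza free: 09:05-12:20, 15:30-17:55 (invert busy blocks within the working day).
Pita ∩ Sam: 08:00-11:50, 17:35-19:00.
Pita ∩ Sam ∩ Finn: 08:35-10:55, 17:35-19:00.
Pita ∩ Sam ∩ Finn ∩ Leo: 08:35-10:55, 17:35-19:00.
Pita ∩ Sam ∩ Finn ∩ Leo ∩ Keanu: 08:35-10:55, 17:35-19:00.
Pita ∩ Sam ∩ Finn ∩ Leo ∩ Keanu ∩ Callum: 08:35-10:55, 17:35-18:30.
Pita ∩ Sam ∩ Finn ∩ Leo ∩ Keanu ∩ Callum ∩ Esperanza: 09:05-10:55, 17:35-17:55.
The first common window of at least 60 minutes is 09:05-10:55, so the earliest start is 09:05.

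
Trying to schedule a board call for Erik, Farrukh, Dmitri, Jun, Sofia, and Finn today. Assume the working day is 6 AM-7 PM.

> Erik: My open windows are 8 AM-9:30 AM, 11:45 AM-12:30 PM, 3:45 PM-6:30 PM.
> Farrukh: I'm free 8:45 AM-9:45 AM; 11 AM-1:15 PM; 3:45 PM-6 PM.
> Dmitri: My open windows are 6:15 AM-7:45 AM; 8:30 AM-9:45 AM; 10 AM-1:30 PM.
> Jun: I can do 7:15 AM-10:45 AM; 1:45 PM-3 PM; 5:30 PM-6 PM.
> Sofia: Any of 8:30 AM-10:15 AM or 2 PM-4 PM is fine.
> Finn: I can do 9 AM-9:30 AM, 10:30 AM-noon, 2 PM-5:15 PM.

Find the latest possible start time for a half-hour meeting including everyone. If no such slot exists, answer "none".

Erik ∩ Farrukh: 08:45-09:30, 11:45-12:30, 15:45-18:00.
Erik ∩ Farrukh ∩ Dmitri: 08:45-09:30, 11:45-12:30.
Erik ∩ Farrukh ∩ Dmitri ∩ Jun: 08:45-09:30.
Erik ∩ Farrukh ∩ Dmitri ∩ Jun ∩ Sofia: 08:45-09:30.
Erik ∩ Farrukh ∩ Dmitri ∩ Jun ∩ Sofia ∩ Finn: 09:00-09:30.
The last common window of at least 30 minutes is 09:00-09:30; a 30-minute meeting can start as late as 09:00 and still end by 09:30.

09:00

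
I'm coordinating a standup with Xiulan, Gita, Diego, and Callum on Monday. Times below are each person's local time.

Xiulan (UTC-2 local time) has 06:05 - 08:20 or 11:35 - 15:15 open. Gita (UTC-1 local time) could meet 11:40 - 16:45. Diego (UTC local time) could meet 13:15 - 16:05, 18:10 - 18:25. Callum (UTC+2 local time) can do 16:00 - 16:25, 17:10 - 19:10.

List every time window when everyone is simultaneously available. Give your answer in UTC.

14:00-14:25, 15:10-16:05

Xiulan in UTC: 08:05-10:20, 13:35-17:15 (add 2h to convert from UTC-2).
Gita in UTC: 12:40-17:45 (add 1h to convert from UTC-1).
Diego in UTC: 13:15-16:05, 18:10-18:25.
Callum in UTC: 14:00-14:25, 15:10-17:10 (subtract 2h to convert from UTC+2).
Xiulan ∩ Gita: 13:35-17:15.
Xiulan ∩ Gita ∩ Diego: 13:35-16:05.
Xiulan ∩ Gita ∩ Diego ∩ Callum: 14:00-14:25, 15:10-16:05.
Those are the intersection windows.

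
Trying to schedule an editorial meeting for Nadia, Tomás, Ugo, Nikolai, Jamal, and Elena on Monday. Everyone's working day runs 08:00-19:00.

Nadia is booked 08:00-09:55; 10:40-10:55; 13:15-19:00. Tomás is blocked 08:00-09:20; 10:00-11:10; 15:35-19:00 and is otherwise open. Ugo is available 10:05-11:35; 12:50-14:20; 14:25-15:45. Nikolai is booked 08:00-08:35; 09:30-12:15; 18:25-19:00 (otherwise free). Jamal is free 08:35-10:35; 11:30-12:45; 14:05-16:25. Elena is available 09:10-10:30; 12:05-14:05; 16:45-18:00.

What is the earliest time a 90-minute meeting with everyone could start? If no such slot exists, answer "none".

none

Nadia free: 09:55-10:40, 10:55-13:15 (invert busy blocks within the working day).
Tomás free: 09:20-10:00, 11:10-15:35 (invert busy blocks within the working day).
Ugo free: 10:05-11:35, 12:50-14:20, 14:25-15:45.
Nikolai free: 08:35-09:30, 12:15-18:25 (invert busy blocks within the working day).
Jamal free: 08:35-10:35, 11:30-12:45, 14:05-16:25.
Elena free: 09:10-10:30, 12:05-14:05, 16:45-18:00.
Nadia ∩ Tomás: 09:55-10:00, 11:10-13:15.
Nadia ∩ Tomás ∩ Ugo: 11:10-11:35, 12:50-13:15.
Nadia ∩ Tomás ∩ Ugo ∩ Nikolai: 12:50-13:15.
Nadia ∩ Tomás ∩ Ugo ∩ Nikolai ∩ Jamal: ∅.
Nadia ∩ Tomás ∩ Ugo ∩ Nikolai ∩ Jamal ∩ Elena: ∅.
There is no time when everyone is free.
No common window is at least 90 minutes long.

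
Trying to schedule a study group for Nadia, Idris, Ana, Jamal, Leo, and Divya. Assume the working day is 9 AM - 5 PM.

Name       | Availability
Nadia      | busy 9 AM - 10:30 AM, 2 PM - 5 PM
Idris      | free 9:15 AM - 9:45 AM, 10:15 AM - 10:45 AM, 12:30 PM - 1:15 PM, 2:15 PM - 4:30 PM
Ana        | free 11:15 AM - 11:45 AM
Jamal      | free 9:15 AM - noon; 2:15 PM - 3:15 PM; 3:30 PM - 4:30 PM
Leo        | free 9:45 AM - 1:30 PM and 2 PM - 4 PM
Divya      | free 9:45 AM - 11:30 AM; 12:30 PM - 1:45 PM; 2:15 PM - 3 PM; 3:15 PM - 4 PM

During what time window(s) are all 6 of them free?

none

Nadia free: 10:30-14:00 (invert busy blocks within the working day).
Idris free: 09:15-09:45, 10:15-10:45, 12:30-13:15, 14:15-16:30.
Ana free: 11:15-11:45.
Jamal free: 09:15-12:00, 14:15-15:15, 15:30-16:30.
Leo free: 09:45-13:30, 14:00-16:00.
Divya free: 09:45-11:30, 12:30-13:45, 14:15-15:00, 15:15-16:00.
Nadia ∩ Idris: 10:30-10:45, 12:30-13:15.
Nadia ∩ Idris ∩ Ana: ∅.
Nadia ∩ Idris ∩ Ana ∩ Jamal: ∅.
Nadia ∩ Idris ∩ Ana ∩ Jamal ∩ Leo: ∅.
Nadia ∩ Idris ∩ Ana ∩ Jamal ∩ Leo ∩ Divya: ∅.
There is no time when everyone is free.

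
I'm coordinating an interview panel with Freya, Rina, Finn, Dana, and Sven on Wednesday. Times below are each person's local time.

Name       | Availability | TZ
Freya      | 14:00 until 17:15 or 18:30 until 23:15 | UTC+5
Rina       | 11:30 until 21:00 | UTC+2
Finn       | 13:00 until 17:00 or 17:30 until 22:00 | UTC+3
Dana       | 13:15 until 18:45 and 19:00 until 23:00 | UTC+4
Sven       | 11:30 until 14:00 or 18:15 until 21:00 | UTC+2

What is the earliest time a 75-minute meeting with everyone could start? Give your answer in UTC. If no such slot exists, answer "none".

10:00

Freya in UTC: 09:00-12:15, 13:30-18:15 (subtract 5h to convert from UTC+5).
Rina in UTC: 09:30-19:00 (subtract 2h to convert from UTC+2).
Finn in UTC: 10:00-14:00, 14:30-19:00 (subtract 3h to convert from UTC+3).
Dana in UTC: 09:15-14:45, 15:00-19:00 (subtract 4h to convert from UTC+4).
Sven in UTC: 09:30-12:00, 16:15-19:00 (subtract 2h to convert from UTC+2).
Freya ∩ Rina: 09:30-12:15, 13:30-18:15.
Freya ∩ Rina ∩ Finn: 10:00-12:15, 13:30-14:00, 14:30-18:15.
Freya ∩ Rina ∩ Finn ∩ Dana: 10:00-12:15, 13:30-14:00, 14:30-14:45, 15:00-18:15.
Freya ∩ Rina ∩ Finn ∩ Dana ∩ Sven: 10:00-12:00, 16:15-18:15.
The first common window of at least 75 minutes is 10:00-12:00, so the earliest start is 10:00.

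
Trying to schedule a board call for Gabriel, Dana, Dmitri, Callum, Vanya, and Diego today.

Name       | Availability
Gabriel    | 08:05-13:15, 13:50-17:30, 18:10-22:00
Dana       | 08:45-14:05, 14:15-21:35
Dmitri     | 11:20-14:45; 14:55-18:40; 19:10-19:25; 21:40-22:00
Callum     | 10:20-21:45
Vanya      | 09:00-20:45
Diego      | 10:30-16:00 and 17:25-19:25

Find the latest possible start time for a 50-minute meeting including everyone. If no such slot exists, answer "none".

15:10

Gabriel ∩ Dana: 08:45-13:15, 13:50-14:05, 14:15-17:30, 18:10-21:35.
Gabriel ∩ Dana ∩ Dmitri: 11:20-13:15, 13:50-14:05, 14:15-14:45, 14:55-17:30, 18:10-18:40, 19:10-19:25.
Gabriel ∩ Dana ∩ Dmitri ∩ Callum: 11:20-13:15, 13:50-14:05, 14:15-14:45, 14:55-17:30, 18:10-18:40, 19:10-19:25.
Gabriel ∩ Dana ∩ Dmitri ∩ Callum ∩ Vanya: 11:20-13:15, 13:50-14:05, 14:15-14:45, 14:55-17:30, 18:10-18:40, 19:10-19:25.
Gabriel ∩ Dana ∩ Dmitri ∩ Callum ∩ Vanya ∩ Diego: 11:20-13:15, 13:50-14:05, 14:15-14:45, 14:55-16:00, 17:25-17:30, 18:10-18:40, 19:10-19:25.
The last common window of at least 50 minutes is 14:55-16:00; a 50-minute meeting can start as late as 15:10 and still end by 16:00.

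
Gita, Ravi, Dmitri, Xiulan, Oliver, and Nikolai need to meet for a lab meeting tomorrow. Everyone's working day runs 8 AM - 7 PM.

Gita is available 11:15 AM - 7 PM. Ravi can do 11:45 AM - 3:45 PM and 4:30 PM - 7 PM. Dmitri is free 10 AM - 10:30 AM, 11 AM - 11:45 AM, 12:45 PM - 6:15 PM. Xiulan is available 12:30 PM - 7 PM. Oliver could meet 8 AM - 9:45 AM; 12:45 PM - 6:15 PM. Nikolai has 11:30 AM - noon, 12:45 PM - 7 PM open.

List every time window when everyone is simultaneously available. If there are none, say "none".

12:45-15:45, 16:30-18:15

Gita ∩ Ravi: 11:45-15:45, 16:30-19:00.
Gita ∩ Ravi ∩ Dmitri: 12:45-15:45, 16:30-18:15.
Gita ∩ Ravi ∩ Dmitri ∩ Xiulan: 12:45-15:45, 16:30-18:15.
Gita ∩ Ravi ∩ Dmitri ∩ Xiulan ∩ Oliver: 12:45-15:45, 16:30-18:15.
Gita ∩ Ravi ∩ Dmitri ∩ Xiulan ∩ Oliver ∩ Nikolai: 12:45-15:45, 16:30-18:15.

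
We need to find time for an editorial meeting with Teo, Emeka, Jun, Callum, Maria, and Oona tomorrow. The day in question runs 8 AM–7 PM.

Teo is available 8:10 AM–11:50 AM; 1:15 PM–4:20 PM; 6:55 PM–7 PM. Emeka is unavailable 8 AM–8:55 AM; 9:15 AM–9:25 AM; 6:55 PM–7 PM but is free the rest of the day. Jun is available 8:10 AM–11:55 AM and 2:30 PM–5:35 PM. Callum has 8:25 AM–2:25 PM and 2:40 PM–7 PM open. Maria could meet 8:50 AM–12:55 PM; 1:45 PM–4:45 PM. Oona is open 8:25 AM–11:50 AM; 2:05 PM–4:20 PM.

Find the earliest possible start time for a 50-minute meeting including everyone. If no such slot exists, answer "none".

09:25

Teo free: 08:10-11:50, 13:15-16:20, 18:55-19:00.
Emeka free: 08:55-09:15, 09:25-18:55 (invert busy blocks within the working day).
Jun free: 08:10-11:55, 14:30-17:35.
Callum free: 08:25-14:25, 14:40-19:00.
Maria free: 08:50-12:55, 13:45-16:45.
Oona free: 08:25-11:50, 14:05-16:20.
Teo ∩ Emeka: 08:55-09:15, 09:25-11:50, 13:15-16:20.
Teo ∩ Emeka ∩ Jun: 08:55-09:15, 09:25-11:50, 14:30-16:20.
Teo ∩ Emeka ∩ Jun ∩ Callum: 08:55-09:15, 09:25-11:50, 14:40-16:20.
Teo ∩ Emeka ∩ Jun ∩ Callum ∩ Maria: 08:55-09:15, 09:25-11:50, 14:40-16:20.
Teo ∩ Emeka ∩ Jun ∩ Callum ∩ Maria ∩ Oona: 08:55-09:15, 09:25-11:50, 14:40-16:20.
The first common window of at least 50 minutes is 09:25-11:50, so the earliest start is 09:25.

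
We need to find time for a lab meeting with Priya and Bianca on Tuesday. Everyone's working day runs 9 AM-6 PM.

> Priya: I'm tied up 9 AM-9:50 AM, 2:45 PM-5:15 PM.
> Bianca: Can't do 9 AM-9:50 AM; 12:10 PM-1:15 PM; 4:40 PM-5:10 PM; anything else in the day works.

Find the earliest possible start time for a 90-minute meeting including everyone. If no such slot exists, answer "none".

09:50

Priya free: 09:50-14:45, 17:15-18:00 (invert busy blocks within the working day).
Bianca free: 09:50-12:10, 13:15-16:40, 17:10-18:00 (invert busy blocks within the working day).
Priya ∩ Bianca: 09:50-12:10, 13:15-14:45, 17:15-18:00.
The first common window of at least 90 minutes is 09:50-12:10, so the earliest start is 09:50.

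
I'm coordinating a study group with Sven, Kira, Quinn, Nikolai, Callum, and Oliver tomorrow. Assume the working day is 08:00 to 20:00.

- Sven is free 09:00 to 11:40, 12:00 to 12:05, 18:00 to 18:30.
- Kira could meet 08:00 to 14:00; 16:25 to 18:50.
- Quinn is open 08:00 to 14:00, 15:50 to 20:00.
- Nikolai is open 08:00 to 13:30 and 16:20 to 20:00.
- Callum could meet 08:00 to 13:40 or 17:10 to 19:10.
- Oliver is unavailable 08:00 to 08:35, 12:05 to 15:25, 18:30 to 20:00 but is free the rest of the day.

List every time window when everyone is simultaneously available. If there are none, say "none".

Sven free: 09:00-11:40, 12:00-12:05, 18:00-18:30.
Kira free: 08:00-14:00, 16:25-18:50.
Quinn free: 08:00-14:00, 15:50-20:00.
Nikolai free: 08:00-13:30, 16:20-20:00.
Callum free: 08:00-13:40, 17:10-19:10.
Oliver free: 08:35-12:05, 15:25-18:30 (invert busy blocks within the working day).
Sven ∩ Kira: 09:00-11:40, 12:00-12:05, 18:00-18:30.
Sven ∩ Kira ∩ Quinn: 09:00-11:40, 12:00-12:05, 18:00-18:30.
Sven ∩ Kira ∩ Quinn ∩ Nikolai: 09:00-11:40, 12:00-12:05, 18:00-18:30.
Sven ∩ Kira ∩ Quinn ∩ Nikolai ∩ Callum: 09:00-11:40, 12:00-12:05, 18:00-18:30.
Sven ∩ Kira ∩ Quinn ∩ Nikolai ∩ Callum ∩ Oliver: 09:00-11:40, 12:00-12:05, 18:00-18:30.
Those are the intersection windows.

09:00-11:40, 12:00-12:05, 18:00-18:30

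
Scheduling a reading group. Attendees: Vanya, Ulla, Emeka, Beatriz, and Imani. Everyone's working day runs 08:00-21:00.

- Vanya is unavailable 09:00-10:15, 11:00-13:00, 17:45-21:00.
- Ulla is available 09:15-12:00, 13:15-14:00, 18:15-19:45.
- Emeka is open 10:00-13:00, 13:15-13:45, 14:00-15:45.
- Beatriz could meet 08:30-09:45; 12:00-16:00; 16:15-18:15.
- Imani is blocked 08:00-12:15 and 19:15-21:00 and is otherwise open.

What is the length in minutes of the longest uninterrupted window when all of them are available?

30

Vanya free: 08:00-09:00, 10:15-11:00, 13:00-17:45 (invert busy blocks within the working day).
Ulla free: 09:15-12:00, 13:15-14:00, 18:15-19:45.
Emeka free: 10:00-13:00, 13:15-13:45, 14:00-15:45.
Beatriz free: 08:30-09:45, 12:00-16:00, 16:15-18:15.
Imani free: 12:15-19:15 (invert busy blocks within the working day).
Vanya ∩ Ulla: 10:15-11:00, 13:15-14:00.
Vanya ∩ Ulla ∩ Emeka: 10:15-11:00, 13:15-13:45.
Vanya ∩ Ulla ∩ Emeka ∩ Beatriz: 13:15-13:45.
Vanya ∩ Ulla ∩ Emeka ∩ Beatriz ∩ Imani: 13:15-13:45.
The longest is 13:15-13:45 at 30 minutes.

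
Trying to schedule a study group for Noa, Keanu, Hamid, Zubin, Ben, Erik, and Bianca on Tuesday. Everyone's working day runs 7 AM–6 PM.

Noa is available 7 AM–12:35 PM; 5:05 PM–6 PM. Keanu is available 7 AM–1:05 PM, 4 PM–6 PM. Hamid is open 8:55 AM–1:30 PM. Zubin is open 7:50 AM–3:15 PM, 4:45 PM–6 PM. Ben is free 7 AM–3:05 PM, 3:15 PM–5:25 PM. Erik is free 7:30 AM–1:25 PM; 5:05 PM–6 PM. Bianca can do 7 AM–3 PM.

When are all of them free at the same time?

Noa ∩ Keanu: 07:00-12:35, 17:05-18:00.
Noa ∩ Keanu ∩ Hamid: 08:55-12:35.
Noa ∩ Keanu ∩ Hamid ∩ Zubin: 08:55-12:35.
Noa ∩ Keanu ∩ Hamid ∩ Zubin ∩ Ben: 08:55-12:35.
Noa ∩ Keanu ∩ Hamid ∩ Zubin ∩ Ben ∩ Erik: 08:55-12:35.
Noa ∩ Keanu ∩ Hamid ∩ Zubin ∩ Ben ∩ Erik ∩ Bianca: 08:55-12:35.
Those are the intersection windows.

08:55-12:35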